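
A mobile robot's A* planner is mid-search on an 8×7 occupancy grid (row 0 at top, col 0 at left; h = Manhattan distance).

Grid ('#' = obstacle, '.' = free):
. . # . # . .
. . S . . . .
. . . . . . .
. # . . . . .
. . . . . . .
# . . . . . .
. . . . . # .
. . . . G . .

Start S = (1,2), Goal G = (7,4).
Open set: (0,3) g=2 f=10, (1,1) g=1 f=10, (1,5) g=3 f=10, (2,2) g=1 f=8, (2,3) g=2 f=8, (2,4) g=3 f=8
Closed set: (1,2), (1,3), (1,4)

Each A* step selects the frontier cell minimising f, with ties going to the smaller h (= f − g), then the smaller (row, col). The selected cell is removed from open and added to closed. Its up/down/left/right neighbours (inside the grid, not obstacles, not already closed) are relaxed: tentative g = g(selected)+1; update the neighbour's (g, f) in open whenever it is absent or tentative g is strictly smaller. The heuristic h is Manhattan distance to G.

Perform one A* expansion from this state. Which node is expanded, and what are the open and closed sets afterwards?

step 1: expand (2,4) (f=8, h=5) → closed; open now [(0,3) g=2 f=10, (1,1) g=1 f=10, (1,5) g=3 f=10, (2,2) g=1 f=8, (2,3) g=2 f=8, (2,5) g=4 f=10, (3,4) g=4 f=8]

expanded=(2,4); open=[(0,3) g=2 f=10, (1,1) g=1 f=10, (1,5) g=3 f=10, (2,2) g=1 f=8, (2,3) g=2 f=8, (2,5) g=4 f=10, (3,4) g=4 f=8]; closed=[(1,2), (1,3), (1,4), (2,4)]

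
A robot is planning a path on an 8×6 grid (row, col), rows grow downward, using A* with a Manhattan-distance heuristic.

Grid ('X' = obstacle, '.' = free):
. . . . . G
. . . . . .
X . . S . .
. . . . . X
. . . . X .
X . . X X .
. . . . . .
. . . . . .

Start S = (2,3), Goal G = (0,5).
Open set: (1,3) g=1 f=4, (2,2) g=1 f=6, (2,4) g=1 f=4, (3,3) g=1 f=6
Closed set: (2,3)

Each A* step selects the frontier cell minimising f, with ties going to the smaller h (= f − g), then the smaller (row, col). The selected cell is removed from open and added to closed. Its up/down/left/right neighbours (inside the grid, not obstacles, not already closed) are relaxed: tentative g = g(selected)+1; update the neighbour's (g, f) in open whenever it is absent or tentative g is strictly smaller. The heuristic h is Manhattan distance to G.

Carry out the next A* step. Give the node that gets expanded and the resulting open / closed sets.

step 1: expand (1,3) (f=4, h=3) → closed; open now [(0,3) g=2 f=4, (1,2) g=2 f=6, (1,4) g=2 f=4, (2,2) g=1 f=6, (2,4) g=1 f=4, (3,3) g=1 f=6]

expanded=(1,3); open=[(0,3) g=2 f=4, (1,2) g=2 f=6, (1,4) g=2 f=4, (2,2) g=1 f=6, (2,4) g=1 f=4, (3,3) g=1 f=6]; closed=[(1,3), (2,3)]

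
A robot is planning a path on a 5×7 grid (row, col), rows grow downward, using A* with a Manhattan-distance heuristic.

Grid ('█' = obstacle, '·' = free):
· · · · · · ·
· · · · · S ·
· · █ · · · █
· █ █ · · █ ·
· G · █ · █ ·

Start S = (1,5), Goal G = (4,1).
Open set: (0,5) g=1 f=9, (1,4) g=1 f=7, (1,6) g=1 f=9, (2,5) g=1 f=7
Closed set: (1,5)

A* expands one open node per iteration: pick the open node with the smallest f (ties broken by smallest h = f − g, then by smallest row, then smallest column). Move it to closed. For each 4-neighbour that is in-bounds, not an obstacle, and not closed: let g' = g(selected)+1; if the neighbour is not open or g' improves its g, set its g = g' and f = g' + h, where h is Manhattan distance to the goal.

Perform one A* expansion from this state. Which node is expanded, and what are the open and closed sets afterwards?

expanded=(1,4); open=[(0,4) g=2 f=9, (0,5) g=1 f=9, (1,3) g=2 f=7, (1,6) g=1 f=9, (2,4) g=2 f=7, (2,5) g=1 f=7]; closed=[(1,4), (1,5)]

step 1: expand (1,4) (f=7, h=6) → closed; open now [(0,4) g=2 f=9, (0,5) g=1 f=9, (1,3) g=2 f=7, (1,6) g=1 f=9, (2,4) g=2 f=7, (2,5) g=1 f=7]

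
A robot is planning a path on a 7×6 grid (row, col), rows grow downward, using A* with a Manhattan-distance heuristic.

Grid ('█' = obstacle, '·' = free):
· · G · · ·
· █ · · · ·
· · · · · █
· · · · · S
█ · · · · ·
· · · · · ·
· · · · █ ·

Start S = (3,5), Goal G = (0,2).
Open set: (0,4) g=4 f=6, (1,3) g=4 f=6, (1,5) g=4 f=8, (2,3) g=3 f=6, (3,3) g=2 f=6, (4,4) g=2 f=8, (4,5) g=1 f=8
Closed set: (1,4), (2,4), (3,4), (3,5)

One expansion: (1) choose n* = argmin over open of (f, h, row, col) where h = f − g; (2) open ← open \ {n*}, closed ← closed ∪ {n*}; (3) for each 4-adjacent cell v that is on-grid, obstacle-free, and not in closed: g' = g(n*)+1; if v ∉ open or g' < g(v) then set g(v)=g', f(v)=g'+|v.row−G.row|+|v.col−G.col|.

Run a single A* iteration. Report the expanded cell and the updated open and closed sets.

step 1: expand (0,4) (f=6, h=2) → closed; open now [(0,3) g=5 f=6, (0,5) g=5 f=8, (1,3) g=4 f=6, (1,5) g=4 f=8, (2,3) g=3 f=6, (3,3) g=2 f=6, (4,4) g=2 f=8, (4,5) g=1 f=8]

expanded=(0,4); open=[(0,3) g=5 f=6, (0,5) g=5 f=8, (1,3) g=4 f=6, (1,5) g=4 f=8, (2,3) g=3 f=6, (3,3) g=2 f=6, (4,4) g=2 f=8, (4,5) g=1 f=8]; closed=[(0,4), (1,4), (2,4), (3,4), (3,5)]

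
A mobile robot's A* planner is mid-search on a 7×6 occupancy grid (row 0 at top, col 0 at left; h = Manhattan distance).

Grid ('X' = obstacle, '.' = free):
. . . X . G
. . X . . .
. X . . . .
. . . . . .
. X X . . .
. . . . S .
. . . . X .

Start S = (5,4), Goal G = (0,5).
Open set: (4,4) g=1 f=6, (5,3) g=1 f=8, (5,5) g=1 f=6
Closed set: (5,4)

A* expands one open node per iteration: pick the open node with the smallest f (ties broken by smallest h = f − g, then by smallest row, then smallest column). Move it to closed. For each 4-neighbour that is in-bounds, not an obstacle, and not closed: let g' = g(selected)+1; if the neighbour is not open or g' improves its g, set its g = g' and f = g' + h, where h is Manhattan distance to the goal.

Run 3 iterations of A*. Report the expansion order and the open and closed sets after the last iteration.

order=[(4,4) → (3,4) → (2,4)]; open=[(1,4) g=4 f=6, (2,3) g=4 f=8, (2,5) g=4 f=6, (3,3) g=3 f=8, (3,5) g=3 f=6, (4,3) g=2 f=8, (4,5) g=2 f=6, (5,3) g=1 f=8, (5,5) g=1 f=6]; closed=[(2,4), (3,4), (4,4), (5,4)]

step 1: expand (4,4) (f=6, h=5) → closed; open now [(3,4) g=2 f=6, (4,3) g=2 f=8, (4,5) g=2 f=6, (5,3) g=1 f=8, (5,5) g=1 f=6]
step 2: expand (3,4) (f=6, h=4) → closed; open now [(2,4) g=3 f=6, (3,3) g=3 f=8, (3,5) g=3 f=6, (4,3) g=2 f=8, (4,5) g=2 f=6, (5,3) g=1 f=8, (5,5) g=1 f=6]
step 3: expand (2,4) (f=6, h=3) → closed; open now [(1,4) g=4 f=6, (2,3) g=4 f=8, (2,5) g=4 f=6, (3,3) g=3 f=8, (3,5) g=3 f=6, (4,3) g=2 f=8, (4,5) g=2 f=6, (5,3) g=1 f=8, (5,5) g=1 f=6]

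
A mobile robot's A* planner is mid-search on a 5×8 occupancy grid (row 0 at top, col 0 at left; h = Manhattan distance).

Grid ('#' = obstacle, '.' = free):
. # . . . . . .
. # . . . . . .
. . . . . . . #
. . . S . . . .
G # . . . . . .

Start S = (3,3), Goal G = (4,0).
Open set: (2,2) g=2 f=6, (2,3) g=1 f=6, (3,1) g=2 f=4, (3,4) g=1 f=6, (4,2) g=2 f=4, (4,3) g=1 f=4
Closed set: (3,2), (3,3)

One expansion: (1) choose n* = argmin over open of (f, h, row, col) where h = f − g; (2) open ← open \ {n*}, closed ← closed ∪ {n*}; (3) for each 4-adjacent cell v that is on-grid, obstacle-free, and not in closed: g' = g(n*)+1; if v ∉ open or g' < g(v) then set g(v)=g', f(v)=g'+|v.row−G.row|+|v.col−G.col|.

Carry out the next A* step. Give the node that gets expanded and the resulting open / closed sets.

expanded=(3,1); open=[(2,1) g=3 f=6, (2,2) g=2 f=6, (2,3) g=1 f=6, (3,0) g=3 f=4, (3,4) g=1 f=6, (4,2) g=2 f=4, (4,3) g=1 f=4]; closed=[(3,1), (3,2), (3,3)]

step 1: expand (3,1) (f=4, h=2) → closed; open now [(2,1) g=3 f=6, (2,2) g=2 f=6, (2,3) g=1 f=6, (3,0) g=3 f=4, (3,4) g=1 f=6, (4,2) g=2 f=4, (4,3) g=1 f=4]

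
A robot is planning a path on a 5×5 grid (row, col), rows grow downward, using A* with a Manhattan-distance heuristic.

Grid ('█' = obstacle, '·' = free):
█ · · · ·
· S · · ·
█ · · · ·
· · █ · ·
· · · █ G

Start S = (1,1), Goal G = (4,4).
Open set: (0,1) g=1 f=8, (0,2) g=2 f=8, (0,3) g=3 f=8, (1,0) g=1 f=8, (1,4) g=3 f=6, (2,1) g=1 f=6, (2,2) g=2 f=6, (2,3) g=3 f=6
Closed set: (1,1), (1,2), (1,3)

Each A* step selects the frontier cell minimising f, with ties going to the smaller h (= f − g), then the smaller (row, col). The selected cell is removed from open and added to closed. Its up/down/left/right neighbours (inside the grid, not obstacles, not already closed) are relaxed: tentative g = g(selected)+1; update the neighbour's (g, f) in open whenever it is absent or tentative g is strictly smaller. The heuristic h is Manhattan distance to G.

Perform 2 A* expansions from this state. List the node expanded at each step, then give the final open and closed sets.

step 1: expand (1,4) (f=6, h=3) → closed; open now [(0,1) g=1 f=8, (0,2) g=2 f=8, (0,3) g=3 f=8, (0,4) g=4 f=8, (1,0) g=1 f=8, (2,1) g=1 f=6, (2,2) g=2 f=6, (2,3) g=3 f=6, (2,4) g=4 f=6]
step 2: expand (2,4) (f=6, h=2) → closed; open now [(0,1) g=1 f=8, (0,2) g=2 f=8, (0,3) g=3 f=8, (0,4) g=4 f=8, (1,0) g=1 f=8, (2,1) g=1 f=6, (2,2) g=2 f=6, (2,3) g=3 f=6, (3,4) g=5 f=6]

order=[(1,4) → (2,4)]; open=[(0,1) g=1 f=8, (0,2) g=2 f=8, (0,3) g=3 f=8, (0,4) g=4 f=8, (1,0) g=1 f=8, (2,1) g=1 f=6, (2,2) g=2 f=6, (2,3) g=3 f=6, (3,4) g=5 f=6]; closed=[(1,1), (1,2), (1,3), (1,4), (2,4)]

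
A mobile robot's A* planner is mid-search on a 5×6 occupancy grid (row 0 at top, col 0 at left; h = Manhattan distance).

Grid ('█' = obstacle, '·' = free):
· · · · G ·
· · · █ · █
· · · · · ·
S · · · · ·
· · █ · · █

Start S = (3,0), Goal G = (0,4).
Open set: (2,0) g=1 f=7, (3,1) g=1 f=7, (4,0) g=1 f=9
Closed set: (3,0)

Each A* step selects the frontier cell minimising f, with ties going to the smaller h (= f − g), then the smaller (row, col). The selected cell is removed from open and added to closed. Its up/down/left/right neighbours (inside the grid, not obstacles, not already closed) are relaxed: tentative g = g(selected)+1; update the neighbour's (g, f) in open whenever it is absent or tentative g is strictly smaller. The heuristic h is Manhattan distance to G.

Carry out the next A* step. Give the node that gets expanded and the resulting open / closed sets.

expanded=(2,0); open=[(1,0) g=2 f=7, (2,1) g=2 f=7, (3,1) g=1 f=7, (4,0) g=1 f=9]; closed=[(2,0), (3,0)]

step 1: expand (2,0) (f=7, h=6) → closed; open now [(1,0) g=2 f=7, (2,1) g=2 f=7, (3,1) g=1 f=7, (4,0) g=1 f=9]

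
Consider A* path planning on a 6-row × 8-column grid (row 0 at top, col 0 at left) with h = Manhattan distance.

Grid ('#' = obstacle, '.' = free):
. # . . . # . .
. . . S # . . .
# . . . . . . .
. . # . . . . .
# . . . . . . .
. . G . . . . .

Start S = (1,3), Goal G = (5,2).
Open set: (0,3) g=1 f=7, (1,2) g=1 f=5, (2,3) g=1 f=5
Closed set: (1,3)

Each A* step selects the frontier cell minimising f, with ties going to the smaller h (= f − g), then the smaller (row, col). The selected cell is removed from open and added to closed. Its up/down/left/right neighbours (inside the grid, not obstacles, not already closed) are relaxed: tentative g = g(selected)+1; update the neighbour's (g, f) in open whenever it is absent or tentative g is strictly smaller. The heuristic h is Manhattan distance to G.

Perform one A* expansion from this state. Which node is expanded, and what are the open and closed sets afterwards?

step 1: expand (1,2) (f=5, h=4) → closed; open now [(0,2) g=2 f=7, (0,3) g=1 f=7, (1,1) g=2 f=7, (2,2) g=2 f=5, (2,3) g=1 f=5]

expanded=(1,2); open=[(0,2) g=2 f=7, (0,3) g=1 f=7, (1,1) g=2 f=7, (2,2) g=2 f=5, (2,3) g=1 f=5]; closed=[(1,2), (1,3)]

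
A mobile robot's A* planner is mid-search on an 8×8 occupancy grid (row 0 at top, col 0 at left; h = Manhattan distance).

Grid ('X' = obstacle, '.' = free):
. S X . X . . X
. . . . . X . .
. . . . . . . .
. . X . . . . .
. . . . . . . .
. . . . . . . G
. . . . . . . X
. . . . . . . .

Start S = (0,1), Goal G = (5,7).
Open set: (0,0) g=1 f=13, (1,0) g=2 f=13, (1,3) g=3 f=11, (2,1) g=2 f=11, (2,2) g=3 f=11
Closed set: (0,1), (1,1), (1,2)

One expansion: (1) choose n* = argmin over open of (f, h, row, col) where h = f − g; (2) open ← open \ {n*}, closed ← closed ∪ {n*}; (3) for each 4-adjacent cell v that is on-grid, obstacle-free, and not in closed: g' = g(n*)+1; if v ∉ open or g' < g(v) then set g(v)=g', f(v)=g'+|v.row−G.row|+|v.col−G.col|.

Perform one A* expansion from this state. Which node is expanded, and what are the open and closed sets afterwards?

step 1: expand (1,3) (f=11, h=8) → closed; open now [(0,0) g=1 f=13, (0,3) g=4 f=13, (1,0) g=2 f=13, (1,4) g=4 f=11, (2,1) g=2 f=11, (2,2) g=3 f=11, (2,3) g=4 f=11]

expanded=(1,3); open=[(0,0) g=1 f=13, (0,3) g=4 f=13, (1,0) g=2 f=13, (1,4) g=4 f=11, (2,1) g=2 f=11, (2,2) g=3 f=11, (2,3) g=4 f=11]; closed=[(0,1), (1,1), (1,2), (1,3)]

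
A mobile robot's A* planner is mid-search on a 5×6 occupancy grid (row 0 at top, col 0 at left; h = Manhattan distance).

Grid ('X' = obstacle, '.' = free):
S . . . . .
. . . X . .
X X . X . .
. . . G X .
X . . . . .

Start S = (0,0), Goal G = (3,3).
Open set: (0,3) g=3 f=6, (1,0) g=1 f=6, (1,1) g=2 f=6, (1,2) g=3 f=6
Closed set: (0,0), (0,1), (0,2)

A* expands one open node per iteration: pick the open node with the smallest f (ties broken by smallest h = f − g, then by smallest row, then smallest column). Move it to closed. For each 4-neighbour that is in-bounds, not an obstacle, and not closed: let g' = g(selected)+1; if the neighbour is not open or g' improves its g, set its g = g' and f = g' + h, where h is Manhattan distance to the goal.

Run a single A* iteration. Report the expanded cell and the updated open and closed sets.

expanded=(0,3); open=[(0,4) g=4 f=8, (1,0) g=1 f=6, (1,1) g=2 f=6, (1,2) g=3 f=6]; closed=[(0,0), (0,1), (0,2), (0,3)]

step 1: expand (0,3) (f=6, h=3) → closed; open now [(0,4) g=4 f=8, (1,0) g=1 f=6, (1,1) g=2 f=6, (1,2) g=3 f=6]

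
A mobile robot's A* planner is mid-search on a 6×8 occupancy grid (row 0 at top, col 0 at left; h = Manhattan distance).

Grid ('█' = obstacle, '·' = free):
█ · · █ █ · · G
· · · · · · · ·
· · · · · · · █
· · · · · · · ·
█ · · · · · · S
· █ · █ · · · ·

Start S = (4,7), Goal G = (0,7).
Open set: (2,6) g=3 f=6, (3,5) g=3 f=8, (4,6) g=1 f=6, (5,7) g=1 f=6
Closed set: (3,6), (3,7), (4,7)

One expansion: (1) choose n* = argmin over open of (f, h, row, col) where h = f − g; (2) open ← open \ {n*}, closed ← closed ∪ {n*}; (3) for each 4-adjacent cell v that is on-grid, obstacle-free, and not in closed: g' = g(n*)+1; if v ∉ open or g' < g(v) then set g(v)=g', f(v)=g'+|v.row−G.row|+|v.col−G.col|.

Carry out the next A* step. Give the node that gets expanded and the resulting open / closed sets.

expanded=(2,6); open=[(1,6) g=4 f=6, (2,5) g=4 f=8, (3,5) g=3 f=8, (4,6) g=1 f=6, (5,7) g=1 f=6]; closed=[(2,6), (3,6), (3,7), (4,7)]

step 1: expand (2,6) (f=6, h=3) → closed; open now [(1,6) g=4 f=6, (2,5) g=4 f=8, (3,5) g=3 f=8, (4,6) g=1 f=6, (5,7) g=1 f=6]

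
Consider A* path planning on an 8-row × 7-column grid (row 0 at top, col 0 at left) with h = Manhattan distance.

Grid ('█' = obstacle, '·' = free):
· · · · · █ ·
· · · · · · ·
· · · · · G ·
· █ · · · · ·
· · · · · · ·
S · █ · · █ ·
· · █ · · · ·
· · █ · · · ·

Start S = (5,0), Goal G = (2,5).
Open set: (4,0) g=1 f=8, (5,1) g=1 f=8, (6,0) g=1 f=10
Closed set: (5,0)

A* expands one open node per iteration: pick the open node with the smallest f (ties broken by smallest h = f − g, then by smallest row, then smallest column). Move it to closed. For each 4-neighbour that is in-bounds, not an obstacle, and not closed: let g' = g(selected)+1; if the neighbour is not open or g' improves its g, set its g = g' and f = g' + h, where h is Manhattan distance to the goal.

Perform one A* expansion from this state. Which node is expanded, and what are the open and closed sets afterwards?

step 1: expand (4,0) (f=8, h=7) → closed; open now [(3,0) g=2 f=8, (4,1) g=2 f=8, (5,1) g=1 f=8, (6,0) g=1 f=10]

expanded=(4,0); open=[(3,0) g=2 f=8, (4,1) g=2 f=8, (5,1) g=1 f=8, (6,0) g=1 f=10]; closed=[(4,0), (5,0)]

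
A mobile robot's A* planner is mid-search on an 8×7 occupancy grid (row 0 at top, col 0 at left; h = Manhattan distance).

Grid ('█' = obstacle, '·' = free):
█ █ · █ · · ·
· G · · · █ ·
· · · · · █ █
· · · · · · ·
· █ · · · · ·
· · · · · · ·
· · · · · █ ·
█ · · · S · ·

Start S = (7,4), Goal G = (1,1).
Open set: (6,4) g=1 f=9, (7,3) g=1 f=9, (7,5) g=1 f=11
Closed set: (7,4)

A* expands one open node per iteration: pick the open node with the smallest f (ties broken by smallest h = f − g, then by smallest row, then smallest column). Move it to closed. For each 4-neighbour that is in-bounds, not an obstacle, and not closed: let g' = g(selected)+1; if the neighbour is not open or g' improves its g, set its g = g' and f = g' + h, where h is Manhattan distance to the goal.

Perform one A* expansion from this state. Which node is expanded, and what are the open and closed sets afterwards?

expanded=(6,4); open=[(5,4) g=2 f=9, (6,3) g=2 f=9, (7,3) g=1 f=9, (7,5) g=1 f=11]; closed=[(6,4), (7,4)]

step 1: expand (6,4) (f=9, h=8) → closed; open now [(5,4) g=2 f=9, (6,3) g=2 f=9, (7,3) g=1 f=9, (7,5) g=1 f=11]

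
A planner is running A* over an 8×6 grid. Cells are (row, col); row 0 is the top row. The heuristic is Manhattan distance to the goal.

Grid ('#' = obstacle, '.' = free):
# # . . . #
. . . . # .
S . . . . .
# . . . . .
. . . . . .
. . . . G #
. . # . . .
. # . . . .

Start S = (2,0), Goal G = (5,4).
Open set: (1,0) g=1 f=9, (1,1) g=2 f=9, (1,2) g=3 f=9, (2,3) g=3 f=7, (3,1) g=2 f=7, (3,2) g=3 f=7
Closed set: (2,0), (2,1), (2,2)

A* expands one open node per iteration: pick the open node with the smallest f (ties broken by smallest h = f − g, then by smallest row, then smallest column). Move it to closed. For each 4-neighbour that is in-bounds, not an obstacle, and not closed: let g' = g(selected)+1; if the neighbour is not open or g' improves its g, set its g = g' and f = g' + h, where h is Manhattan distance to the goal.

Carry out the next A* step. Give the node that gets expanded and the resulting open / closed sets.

step 1: expand (2,3) (f=7, h=4) → closed; open now [(1,0) g=1 f=9, (1,1) g=2 f=9, (1,2) g=3 f=9, (1,3) g=4 f=9, (2,4) g=4 f=7, (3,1) g=2 f=7, (3,2) g=3 f=7, (3,3) g=4 f=7]

expanded=(2,3); open=[(1,0) g=1 f=9, (1,1) g=2 f=9, (1,2) g=3 f=9, (1,3) g=4 f=9, (2,4) g=4 f=7, (3,1) g=2 f=7, (3,2) g=3 f=7, (3,3) g=4 f=7]; closed=[(2,0), (2,1), (2,2), (2,3)]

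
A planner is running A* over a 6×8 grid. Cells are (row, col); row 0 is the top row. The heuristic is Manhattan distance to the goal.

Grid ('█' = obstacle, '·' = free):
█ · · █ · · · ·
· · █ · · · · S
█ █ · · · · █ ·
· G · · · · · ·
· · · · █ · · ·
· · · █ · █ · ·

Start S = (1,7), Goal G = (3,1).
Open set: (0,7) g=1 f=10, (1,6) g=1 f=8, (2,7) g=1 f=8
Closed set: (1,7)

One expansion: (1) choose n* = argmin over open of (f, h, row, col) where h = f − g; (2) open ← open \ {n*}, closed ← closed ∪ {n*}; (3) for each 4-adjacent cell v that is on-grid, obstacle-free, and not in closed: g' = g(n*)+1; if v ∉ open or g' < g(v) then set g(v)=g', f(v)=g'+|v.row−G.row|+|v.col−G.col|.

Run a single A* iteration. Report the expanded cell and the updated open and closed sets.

step 1: expand (1,6) (f=8, h=7) → closed; open now [(0,6) g=2 f=10, (0,7) g=1 f=10, (1,5) g=2 f=8, (2,7) g=1 f=8]

expanded=(1,6); open=[(0,6) g=2 f=10, (0,7) g=1 f=10, (1,5) g=2 f=8, (2,7) g=1 f=8]; closed=[(1,6), (1,7)]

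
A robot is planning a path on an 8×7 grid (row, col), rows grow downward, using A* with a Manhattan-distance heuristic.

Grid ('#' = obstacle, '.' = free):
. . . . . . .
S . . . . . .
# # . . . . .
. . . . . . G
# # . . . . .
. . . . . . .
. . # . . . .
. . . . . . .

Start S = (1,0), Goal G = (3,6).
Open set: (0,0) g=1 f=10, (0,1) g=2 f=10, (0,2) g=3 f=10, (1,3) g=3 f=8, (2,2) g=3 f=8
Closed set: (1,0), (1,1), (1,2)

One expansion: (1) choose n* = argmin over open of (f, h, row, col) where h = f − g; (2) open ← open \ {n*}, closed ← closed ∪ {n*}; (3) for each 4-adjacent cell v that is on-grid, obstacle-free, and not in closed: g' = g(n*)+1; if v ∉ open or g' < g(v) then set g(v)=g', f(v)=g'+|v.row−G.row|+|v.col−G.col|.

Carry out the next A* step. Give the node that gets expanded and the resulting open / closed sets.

expanded=(1,3); open=[(0,0) g=1 f=10, (0,1) g=2 f=10, (0,2) g=3 f=10, (0,3) g=4 f=10, (1,4) g=4 f=8, (2,2) g=3 f=8, (2,3) g=4 f=8]; closed=[(1,0), (1,1), (1,2), (1,3)]

step 1: expand (1,3) (f=8, h=5) → closed; open now [(0,0) g=1 f=10, (0,1) g=2 f=10, (0,2) g=3 f=10, (0,3) g=4 f=10, (1,4) g=4 f=8, (2,2) g=3 f=8, (2,3) g=4 f=8]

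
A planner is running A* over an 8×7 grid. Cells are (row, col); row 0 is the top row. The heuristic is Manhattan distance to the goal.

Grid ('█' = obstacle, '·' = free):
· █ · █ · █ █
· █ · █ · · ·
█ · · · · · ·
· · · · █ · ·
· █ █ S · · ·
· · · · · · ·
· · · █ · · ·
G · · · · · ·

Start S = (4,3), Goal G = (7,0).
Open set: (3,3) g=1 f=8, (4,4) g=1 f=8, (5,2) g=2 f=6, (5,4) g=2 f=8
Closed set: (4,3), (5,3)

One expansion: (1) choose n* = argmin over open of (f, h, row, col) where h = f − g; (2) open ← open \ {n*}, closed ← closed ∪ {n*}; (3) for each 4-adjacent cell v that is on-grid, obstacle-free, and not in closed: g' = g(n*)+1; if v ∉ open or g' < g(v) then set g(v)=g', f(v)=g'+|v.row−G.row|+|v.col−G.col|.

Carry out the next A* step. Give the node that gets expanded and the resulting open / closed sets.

step 1: expand (5,2) (f=6, h=4) → closed; open now [(3,3) g=1 f=8, (4,4) g=1 f=8, (5,1) g=3 f=6, (5,4) g=2 f=8, (6,2) g=3 f=6]

expanded=(5,2); open=[(3,3) g=1 f=8, (4,4) g=1 f=8, (5,1) g=3 f=6, (5,4) g=2 f=8, (6,2) g=3 f=6]; closed=[(4,3), (5,2), (5,3)]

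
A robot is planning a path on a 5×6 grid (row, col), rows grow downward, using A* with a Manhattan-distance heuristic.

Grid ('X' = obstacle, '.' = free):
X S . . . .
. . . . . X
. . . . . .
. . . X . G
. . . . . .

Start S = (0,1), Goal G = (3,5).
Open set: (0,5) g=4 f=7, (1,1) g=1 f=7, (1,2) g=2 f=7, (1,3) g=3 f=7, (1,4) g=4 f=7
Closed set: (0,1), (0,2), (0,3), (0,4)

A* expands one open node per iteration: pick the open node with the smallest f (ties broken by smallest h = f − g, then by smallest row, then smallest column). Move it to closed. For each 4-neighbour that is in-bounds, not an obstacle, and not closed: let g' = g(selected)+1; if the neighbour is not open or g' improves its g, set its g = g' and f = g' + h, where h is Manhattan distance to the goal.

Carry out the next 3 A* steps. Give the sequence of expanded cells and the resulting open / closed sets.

order=[(0,5) → (1,4) → (2,4)]; open=[(1,1) g=1 f=7, (1,2) g=2 f=7, (1,3) g=3 f=7, (2,3) g=6 f=9, (2,5) g=6 f=7, (3,4) g=6 f=7]; closed=[(0,1), (0,2), (0,3), (0,4), (0,5), (1,4), (2,4)]

step 1: expand (0,5) (f=7, h=3) → closed; open now [(1,1) g=1 f=7, (1,2) g=2 f=7, (1,3) g=3 f=7, (1,4) g=4 f=7]
step 2: expand (1,4) (f=7, h=3) → closed; open now [(1,1) g=1 f=7, (1,2) g=2 f=7, (1,3) g=3 f=7, (2,4) g=5 f=7]
step 3: expand (2,4) (f=7, h=2) → closed; open now [(1,1) g=1 f=7, (1,2) g=2 f=7, (1,3) g=3 f=7, (2,3) g=6 f=9, (2,5) g=6 f=7, (3,4) g=6 f=7]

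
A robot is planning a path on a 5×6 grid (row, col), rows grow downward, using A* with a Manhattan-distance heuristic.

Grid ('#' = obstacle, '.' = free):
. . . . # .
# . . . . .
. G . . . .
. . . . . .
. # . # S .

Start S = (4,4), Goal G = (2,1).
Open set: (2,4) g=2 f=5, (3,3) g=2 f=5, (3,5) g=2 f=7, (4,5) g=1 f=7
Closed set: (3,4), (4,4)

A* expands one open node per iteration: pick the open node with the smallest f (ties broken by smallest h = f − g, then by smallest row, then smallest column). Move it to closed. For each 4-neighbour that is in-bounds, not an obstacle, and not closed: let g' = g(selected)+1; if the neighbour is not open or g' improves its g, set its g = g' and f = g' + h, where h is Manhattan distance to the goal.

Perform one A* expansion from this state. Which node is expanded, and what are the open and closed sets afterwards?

expanded=(2,4); open=[(1,4) g=3 f=7, (2,3) g=3 f=5, (2,5) g=3 f=7, (3,3) g=2 f=5, (3,5) g=2 f=7, (4,5) g=1 f=7]; closed=[(2,4), (3,4), (4,4)]

step 1: expand (2,4) (f=5, h=3) → closed; open now [(1,4) g=3 f=7, (2,3) g=3 f=5, (2,5) g=3 f=7, (3,3) g=2 f=5, (3,5) g=2 f=7, (4,5) g=1 f=7]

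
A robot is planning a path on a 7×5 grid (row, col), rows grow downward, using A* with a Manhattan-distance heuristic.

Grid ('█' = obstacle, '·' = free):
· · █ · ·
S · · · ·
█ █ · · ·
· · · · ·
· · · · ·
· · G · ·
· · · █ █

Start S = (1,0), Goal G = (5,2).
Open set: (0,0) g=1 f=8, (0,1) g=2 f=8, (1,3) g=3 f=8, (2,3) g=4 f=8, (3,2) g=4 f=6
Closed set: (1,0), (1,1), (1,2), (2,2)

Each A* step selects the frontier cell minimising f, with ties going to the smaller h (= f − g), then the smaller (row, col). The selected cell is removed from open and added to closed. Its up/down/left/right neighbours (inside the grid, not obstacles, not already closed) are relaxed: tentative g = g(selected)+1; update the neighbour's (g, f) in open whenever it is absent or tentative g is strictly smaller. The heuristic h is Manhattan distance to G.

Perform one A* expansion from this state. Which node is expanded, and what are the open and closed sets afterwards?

step 1: expand (3,2) (f=6, h=2) → closed; open now [(0,0) g=1 f=8, (0,1) g=2 f=8, (1,3) g=3 f=8, (2,3) g=4 f=8, (3,1) g=5 f=8, (3,3) g=5 f=8, (4,2) g=5 f=6]

expanded=(3,2); open=[(0,0) g=1 f=8, (0,1) g=2 f=8, (1,3) g=3 f=8, (2,3) g=4 f=8, (3,1) g=5 f=8, (3,3) g=5 f=8, (4,2) g=5 f=6]; closed=[(1,0), (1,1), (1,2), (2,2), (3,2)]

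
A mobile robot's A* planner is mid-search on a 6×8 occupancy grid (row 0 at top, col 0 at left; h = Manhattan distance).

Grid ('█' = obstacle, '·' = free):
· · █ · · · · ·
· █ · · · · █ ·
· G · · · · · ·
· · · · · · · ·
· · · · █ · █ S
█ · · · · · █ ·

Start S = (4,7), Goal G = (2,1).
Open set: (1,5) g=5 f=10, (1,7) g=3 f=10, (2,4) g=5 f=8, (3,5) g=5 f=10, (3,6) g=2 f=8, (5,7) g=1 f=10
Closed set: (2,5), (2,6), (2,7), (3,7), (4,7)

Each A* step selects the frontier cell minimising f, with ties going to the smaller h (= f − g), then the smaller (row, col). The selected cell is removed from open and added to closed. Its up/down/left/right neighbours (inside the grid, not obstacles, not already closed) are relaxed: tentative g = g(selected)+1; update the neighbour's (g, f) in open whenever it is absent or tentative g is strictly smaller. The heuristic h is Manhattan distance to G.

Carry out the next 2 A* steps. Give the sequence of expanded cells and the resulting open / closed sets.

order=[(2,4) → (2,3)]; open=[(1,3) g=7 f=10, (1,4) g=6 f=10, (1,5) g=5 f=10, (1,7) g=3 f=10, (2,2) g=7 f=8, (3,3) g=7 f=10, (3,4) g=6 f=10, (3,5) g=5 f=10, (3,6) g=2 f=8, (5,7) g=1 f=10]; closed=[(2,3), (2,4), (2,5), (2,6), (2,7), (3,7), (4,7)]

step 1: expand (2,4) (f=8, h=3) → closed; open now [(1,4) g=6 f=10, (1,5) g=5 f=10, (1,7) g=3 f=10, (2,3) g=6 f=8, (3,4) g=6 f=10, (3,5) g=5 f=10, (3,6) g=2 f=8, (5,7) g=1 f=10]
step 2: expand (2,3) (f=8, h=2) → closed; open now [(1,3) g=7 f=10, (1,4) g=6 f=10, (1,5) g=5 f=10, (1,7) g=3 f=10, (2,2) g=7 f=8, (3,3) g=7 f=10, (3,4) g=6 f=10, (3,5) g=5 f=10, (3,6) g=2 f=8, (5,7) g=1 f=10]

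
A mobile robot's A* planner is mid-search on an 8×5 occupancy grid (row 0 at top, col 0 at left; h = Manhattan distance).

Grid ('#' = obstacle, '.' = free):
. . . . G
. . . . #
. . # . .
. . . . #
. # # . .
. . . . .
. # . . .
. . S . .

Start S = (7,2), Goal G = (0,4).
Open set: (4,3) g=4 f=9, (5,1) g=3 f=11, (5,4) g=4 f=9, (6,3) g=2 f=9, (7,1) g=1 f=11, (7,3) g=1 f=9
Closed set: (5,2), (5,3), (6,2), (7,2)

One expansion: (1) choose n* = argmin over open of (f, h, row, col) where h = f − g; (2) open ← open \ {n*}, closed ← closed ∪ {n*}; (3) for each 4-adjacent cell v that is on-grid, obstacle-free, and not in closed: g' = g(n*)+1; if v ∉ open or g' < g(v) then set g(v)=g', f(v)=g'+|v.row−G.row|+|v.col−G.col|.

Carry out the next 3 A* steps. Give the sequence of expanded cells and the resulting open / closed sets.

order=[(4,3) → (3,3) → (2,3)]; open=[(1,3) g=7 f=9, (2,4) g=7 f=9, (3,2) g=6 f=11, (4,4) g=5 f=9, (5,1) g=3 f=11, (5,4) g=4 f=9, (6,3) g=2 f=9, (7,1) g=1 f=11, (7,3) g=1 f=9]; closed=[(2,3), (3,3), (4,3), (5,2), (5,3), (6,2), (7,2)]

step 1: expand (4,3) (f=9, h=5) → closed; open now [(3,3) g=5 f=9, (4,4) g=5 f=9, (5,1) g=3 f=11, (5,4) g=4 f=9, (6,3) g=2 f=9, (7,1) g=1 f=11, (7,3) g=1 f=9]
step 2: expand (3,3) (f=9, h=4) → closed; open now [(2,3) g=6 f=9, (3,2) g=6 f=11, (4,4) g=5 f=9, (5,1) g=3 f=11, (5,4) g=4 f=9, (6,3) g=2 f=9, (7,1) g=1 f=11, (7,3) g=1 f=9]
step 3: expand (2,3) (f=9, h=3) → closed; open now [(1,3) g=7 f=9, (2,4) g=7 f=9, (3,2) g=6 f=11, (4,4) g=5 f=9, (5,1) g=3 f=11, (5,4) g=4 f=9, (6,3) g=2 f=9, (7,1) g=1 f=11, (7,3) g=1 f=9]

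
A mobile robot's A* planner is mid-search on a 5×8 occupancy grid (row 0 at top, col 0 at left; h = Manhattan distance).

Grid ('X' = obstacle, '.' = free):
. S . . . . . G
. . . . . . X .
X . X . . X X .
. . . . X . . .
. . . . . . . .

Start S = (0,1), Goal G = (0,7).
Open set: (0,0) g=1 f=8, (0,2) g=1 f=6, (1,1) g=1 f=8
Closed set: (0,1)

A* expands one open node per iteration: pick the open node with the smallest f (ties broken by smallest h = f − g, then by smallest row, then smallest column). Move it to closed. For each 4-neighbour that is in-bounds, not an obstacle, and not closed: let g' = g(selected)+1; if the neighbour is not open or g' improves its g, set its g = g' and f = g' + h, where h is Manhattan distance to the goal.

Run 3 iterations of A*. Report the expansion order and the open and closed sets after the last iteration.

step 1: expand (0,2) (f=6, h=5) → closed; open now [(0,0) g=1 f=8, (0,3) g=2 f=6, (1,1) g=1 f=8, (1,2) g=2 f=8]
step 2: expand (0,3) (f=6, h=4) → closed; open now [(0,0) g=1 f=8, (0,4) g=3 f=6, (1,1) g=1 f=8, (1,2) g=2 f=8, (1,3) g=3 f=8]
step 3: expand (0,4) (f=6, h=3) → closed; open now [(0,0) g=1 f=8, (0,5) g=4 f=6, (1,1) g=1 f=8, (1,2) g=2 f=8, (1,3) g=3 f=8, (1,4) g=4 f=8]

order=[(0,2) → (0,3) → (0,4)]; open=[(0,0) g=1 f=8, (0,5) g=4 f=6, (1,1) g=1 f=8, (1,2) g=2 f=8, (1,3) g=3 f=8, (1,4) g=4 f=8]; closed=[(0,1), (0,2), (0,3), (0,4)]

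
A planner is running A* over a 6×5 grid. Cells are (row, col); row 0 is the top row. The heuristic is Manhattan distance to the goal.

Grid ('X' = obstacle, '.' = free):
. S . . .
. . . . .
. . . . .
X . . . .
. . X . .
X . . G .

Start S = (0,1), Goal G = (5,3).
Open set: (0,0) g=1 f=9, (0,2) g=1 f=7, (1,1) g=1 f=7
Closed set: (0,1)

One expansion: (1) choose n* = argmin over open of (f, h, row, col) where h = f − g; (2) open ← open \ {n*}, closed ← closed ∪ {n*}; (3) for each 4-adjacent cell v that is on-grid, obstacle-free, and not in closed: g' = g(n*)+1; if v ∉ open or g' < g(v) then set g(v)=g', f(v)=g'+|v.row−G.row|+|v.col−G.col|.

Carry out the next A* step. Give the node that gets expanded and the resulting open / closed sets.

step 1: expand (0,2) (f=7, h=6) → closed; open now [(0,0) g=1 f=9, (0,3) g=2 f=7, (1,1) g=1 f=7, (1,2) g=2 f=7]

expanded=(0,2); open=[(0,0) g=1 f=9, (0,3) g=2 f=7, (1,1) g=1 f=7, (1,2) g=2 f=7]; closed=[(0,1), (0,2)]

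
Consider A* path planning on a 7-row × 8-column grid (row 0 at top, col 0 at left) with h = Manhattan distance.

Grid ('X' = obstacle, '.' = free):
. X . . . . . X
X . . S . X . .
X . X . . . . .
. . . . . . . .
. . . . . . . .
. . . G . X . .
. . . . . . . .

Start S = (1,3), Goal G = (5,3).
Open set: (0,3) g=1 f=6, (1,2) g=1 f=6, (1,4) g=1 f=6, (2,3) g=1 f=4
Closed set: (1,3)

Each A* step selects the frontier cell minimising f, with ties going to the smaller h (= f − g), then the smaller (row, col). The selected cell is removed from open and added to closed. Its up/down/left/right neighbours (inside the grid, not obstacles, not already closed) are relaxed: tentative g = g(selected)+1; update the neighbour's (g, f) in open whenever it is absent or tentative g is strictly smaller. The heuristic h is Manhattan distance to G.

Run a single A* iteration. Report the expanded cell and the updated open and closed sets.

step 1: expand (2,3) (f=4, h=3) → closed; open now [(0,3) g=1 f=6, (1,2) g=1 f=6, (1,4) g=1 f=6, (2,4) g=2 f=6, (3,3) g=2 f=4]

expanded=(2,3); open=[(0,3) g=1 f=6, (1,2) g=1 f=6, (1,4) g=1 f=6, (2,4) g=2 f=6, (3,3) g=2 f=4]; closed=[(1,3), (2,3)]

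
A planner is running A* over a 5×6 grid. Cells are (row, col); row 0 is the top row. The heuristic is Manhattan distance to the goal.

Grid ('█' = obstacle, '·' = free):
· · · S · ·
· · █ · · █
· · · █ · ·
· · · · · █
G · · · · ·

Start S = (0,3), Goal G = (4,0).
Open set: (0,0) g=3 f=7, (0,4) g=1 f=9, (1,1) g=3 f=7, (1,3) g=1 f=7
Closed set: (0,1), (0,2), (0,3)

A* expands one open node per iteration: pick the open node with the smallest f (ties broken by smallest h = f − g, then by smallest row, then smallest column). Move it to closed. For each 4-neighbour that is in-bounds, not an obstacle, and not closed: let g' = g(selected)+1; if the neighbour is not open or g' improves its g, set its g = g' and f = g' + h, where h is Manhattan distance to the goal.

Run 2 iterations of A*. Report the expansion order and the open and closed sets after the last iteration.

step 1: expand (0,0) (f=7, h=4) → closed; open now [(0,4) g=1 f=9, (1,0) g=4 f=7, (1,1) g=3 f=7, (1,3) g=1 f=7]
step 2: expand (1,0) (f=7, h=3) → closed; open now [(0,4) g=1 f=9, (1,1) g=3 f=7, (1,3) g=1 f=7, (2,0) g=5 f=7]

order=[(0,0) → (1,0)]; open=[(0,4) g=1 f=9, (1,1) g=3 f=7, (1,3) g=1 f=7, (2,0) g=5 f=7]; closed=[(0,0), (0,1), (0,2), (0,3), (1,0)]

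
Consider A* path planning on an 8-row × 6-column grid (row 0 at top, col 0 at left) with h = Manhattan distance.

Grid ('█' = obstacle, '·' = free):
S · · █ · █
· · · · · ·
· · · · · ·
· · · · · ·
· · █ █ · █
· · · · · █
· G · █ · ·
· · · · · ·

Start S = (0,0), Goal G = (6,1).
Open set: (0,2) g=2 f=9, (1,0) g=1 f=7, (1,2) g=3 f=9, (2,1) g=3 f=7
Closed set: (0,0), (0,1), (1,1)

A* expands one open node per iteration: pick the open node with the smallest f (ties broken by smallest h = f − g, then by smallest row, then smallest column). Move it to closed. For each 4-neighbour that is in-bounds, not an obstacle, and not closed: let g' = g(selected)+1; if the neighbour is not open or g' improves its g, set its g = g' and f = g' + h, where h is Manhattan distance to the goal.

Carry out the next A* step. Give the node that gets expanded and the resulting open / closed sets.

step 1: expand (2,1) (f=7, h=4) → closed; open now [(0,2) g=2 f=9, (1,0) g=1 f=7, (1,2) g=3 f=9, (2,0) g=4 f=9, (2,2) g=4 f=9, (3,1) g=4 f=7]

expanded=(2,1); open=[(0,2) g=2 f=9, (1,0) g=1 f=7, (1,2) g=3 f=9, (2,0) g=4 f=9, (2,2) g=4 f=9, (3,1) g=4 f=7]; closed=[(0,0), (0,1), (1,1), (2,1)]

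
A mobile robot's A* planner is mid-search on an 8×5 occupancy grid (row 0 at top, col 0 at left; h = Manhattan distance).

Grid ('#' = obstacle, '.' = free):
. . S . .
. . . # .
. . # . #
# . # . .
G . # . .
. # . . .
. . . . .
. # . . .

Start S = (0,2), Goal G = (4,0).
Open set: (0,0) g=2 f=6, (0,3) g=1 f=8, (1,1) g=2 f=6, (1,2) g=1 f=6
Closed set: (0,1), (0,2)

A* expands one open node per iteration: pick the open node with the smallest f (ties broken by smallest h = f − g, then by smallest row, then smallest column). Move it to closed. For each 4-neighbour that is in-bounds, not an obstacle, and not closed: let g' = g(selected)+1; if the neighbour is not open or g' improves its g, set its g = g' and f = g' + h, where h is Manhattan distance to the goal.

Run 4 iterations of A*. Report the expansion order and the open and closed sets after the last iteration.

step 1: expand (0,0) (f=6, h=4) → closed; open now [(0,3) g=1 f=8, (1,0) g=3 f=6, (1,1) g=2 f=6, (1,2) g=1 f=6]
step 2: expand (1,0) (f=6, h=3) → closed; open now [(0,3) g=1 f=8, (1,1) g=2 f=6, (1,2) g=1 f=6, (2,0) g=4 f=6]
step 3: expand (2,0) (f=6, h=2) → closed; open now [(0,3) g=1 f=8, (1,1) g=2 f=6, (1,2) g=1 f=6, (2,1) g=5 f=8]
step 4: expand (1,1) (f=6, h=4) → closed; open now [(0,3) g=1 f=8, (1,2) g=1 f=6, (2,1) g=3 f=6]

order=[(0,0) → (1,0) → (2,0) → (1,1)]; open=[(0,3) g=1 f=8, (1,2) g=1 f=6, (2,1) g=3 f=6]; closed=[(0,0), (0,1), (0,2), (1,0), (1,1), (2,0)]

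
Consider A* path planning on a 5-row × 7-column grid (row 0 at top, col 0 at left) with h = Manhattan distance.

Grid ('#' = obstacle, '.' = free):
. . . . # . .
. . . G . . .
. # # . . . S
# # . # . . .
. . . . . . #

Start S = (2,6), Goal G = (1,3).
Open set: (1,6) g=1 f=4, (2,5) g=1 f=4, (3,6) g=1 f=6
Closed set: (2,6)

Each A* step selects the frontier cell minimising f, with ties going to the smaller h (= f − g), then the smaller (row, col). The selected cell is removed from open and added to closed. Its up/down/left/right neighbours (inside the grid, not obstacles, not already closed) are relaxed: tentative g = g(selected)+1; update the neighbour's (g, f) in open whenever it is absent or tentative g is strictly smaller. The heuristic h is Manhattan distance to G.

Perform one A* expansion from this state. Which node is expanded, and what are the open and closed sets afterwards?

expanded=(1,6); open=[(0,6) g=2 f=6, (1,5) g=2 f=4, (2,5) g=1 f=4, (3,6) g=1 f=6]; closed=[(1,6), (2,6)]

step 1: expand (1,6) (f=4, h=3) → closed; open now [(0,6) g=2 f=6, (1,5) g=2 f=4, (2,5) g=1 f=4, (3,6) g=1 f=6]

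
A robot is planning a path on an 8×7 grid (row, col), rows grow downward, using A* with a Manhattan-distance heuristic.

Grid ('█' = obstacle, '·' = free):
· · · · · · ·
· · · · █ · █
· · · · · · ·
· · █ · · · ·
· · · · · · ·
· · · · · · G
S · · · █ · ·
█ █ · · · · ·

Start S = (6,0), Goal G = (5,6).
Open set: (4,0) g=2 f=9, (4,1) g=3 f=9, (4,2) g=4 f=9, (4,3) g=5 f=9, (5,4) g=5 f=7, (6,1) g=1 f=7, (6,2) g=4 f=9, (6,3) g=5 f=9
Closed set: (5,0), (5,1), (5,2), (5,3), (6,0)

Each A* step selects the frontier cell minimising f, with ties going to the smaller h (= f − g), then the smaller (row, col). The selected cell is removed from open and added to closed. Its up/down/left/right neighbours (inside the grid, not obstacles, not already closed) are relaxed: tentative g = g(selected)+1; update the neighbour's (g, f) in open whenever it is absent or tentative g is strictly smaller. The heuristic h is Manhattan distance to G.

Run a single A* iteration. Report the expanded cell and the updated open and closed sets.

step 1: expand (5,4) (f=7, h=2) → closed; open now [(4,0) g=2 f=9, (4,1) g=3 f=9, (4,2) g=4 f=9, (4,3) g=5 f=9, (4,4) g=6 f=9, (5,5) g=6 f=7, (6,1) g=1 f=7, (6,2) g=4 f=9, (6,3) g=5 f=9]

expanded=(5,4); open=[(4,0) g=2 f=9, (4,1) g=3 f=9, (4,2) g=4 f=9, (4,3) g=5 f=9, (4,4) g=6 f=9, (5,5) g=6 f=7, (6,1) g=1 f=7, (6,2) g=4 f=9, (6,3) g=5 f=9]; closed=[(5,0), (5,1), (5,2), (5,3), (5,4), (6,0)]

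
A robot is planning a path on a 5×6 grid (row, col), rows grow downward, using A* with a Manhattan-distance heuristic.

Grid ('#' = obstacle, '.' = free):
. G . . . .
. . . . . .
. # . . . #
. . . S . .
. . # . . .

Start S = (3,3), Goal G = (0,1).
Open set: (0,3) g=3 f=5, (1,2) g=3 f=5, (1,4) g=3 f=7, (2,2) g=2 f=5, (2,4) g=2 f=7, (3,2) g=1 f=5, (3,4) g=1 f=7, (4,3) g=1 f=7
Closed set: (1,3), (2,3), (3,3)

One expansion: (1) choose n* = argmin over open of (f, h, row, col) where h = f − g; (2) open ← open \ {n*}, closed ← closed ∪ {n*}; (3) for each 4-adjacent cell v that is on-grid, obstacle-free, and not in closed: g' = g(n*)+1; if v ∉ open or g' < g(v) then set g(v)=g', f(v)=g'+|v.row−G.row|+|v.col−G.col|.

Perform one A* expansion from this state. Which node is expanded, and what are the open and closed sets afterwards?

step 1: expand (0,3) (f=5, h=2) → closed; open now [(0,2) g=4 f=5, (0,4) g=4 f=7, (1,2) g=3 f=5, (1,4) g=3 f=7, (2,2) g=2 f=5, (2,4) g=2 f=7, (3,2) g=1 f=5, (3,4) g=1 f=7, (4,3) g=1 f=7]

expanded=(0,3); open=[(0,2) g=4 f=5, (0,4) g=4 f=7, (1,2) g=3 f=5, (1,4) g=3 f=7, (2,2) g=2 f=5, (2,4) g=2 f=7, (3,2) g=1 f=5, (3,4) g=1 f=7, (4,3) g=1 f=7]; closed=[(0,3), (1,3), (2,3), (3,3)]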